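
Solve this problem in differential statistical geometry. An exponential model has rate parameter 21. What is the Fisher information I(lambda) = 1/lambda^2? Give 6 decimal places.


Fisher information for exponential: I(lambda) = 1/lambda^2.
lambda = 21, lambda^2 = 441.
I = 1/441 = 0.002268

0.002268


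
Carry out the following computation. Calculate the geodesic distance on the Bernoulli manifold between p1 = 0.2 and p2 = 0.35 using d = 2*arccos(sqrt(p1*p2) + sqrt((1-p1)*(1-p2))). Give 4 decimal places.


Geodesic distance on Bernoulli manifold:
d(p1,p2) = 2*arccos(sqrt(p1*p2) + sqrt((1-p1)*(1-p2))).
sqrt(p1*p2) = sqrt(0.2*0.35) = 0.264575.
sqrt((1-p1)*(1-p2)) = sqrt(0.8*0.65) = 0.72111.
arg = 0.264575 + 0.72111 = 0.985685.
d = 2*arccos(0.985685) = 0.3388

0.3388


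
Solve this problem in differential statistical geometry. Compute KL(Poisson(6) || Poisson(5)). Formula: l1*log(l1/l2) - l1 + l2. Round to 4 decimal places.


KL divergence for Poisson:
KL = l1*log(l1/l2) - l1 + l2.
l1 = 6, l2 = 5.
log(6/5) = 0.182322.
l1*log(l1/l2) = 6 * 0.182322 = 1.093929.
KL = 1.093929 - 6 + 5 = 0.0939

0.0939


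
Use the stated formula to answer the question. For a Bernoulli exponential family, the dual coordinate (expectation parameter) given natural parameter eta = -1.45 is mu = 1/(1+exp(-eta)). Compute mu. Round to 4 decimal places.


Dual coordinate (expectation parameter) for Bernoulli:
mu = 1/(1+exp(-eta)).
eta = -1.45.
exp(-eta) = exp(1.45) = 4.263115.
mu = 1/(1+4.263115) = 0.1900

0.1900


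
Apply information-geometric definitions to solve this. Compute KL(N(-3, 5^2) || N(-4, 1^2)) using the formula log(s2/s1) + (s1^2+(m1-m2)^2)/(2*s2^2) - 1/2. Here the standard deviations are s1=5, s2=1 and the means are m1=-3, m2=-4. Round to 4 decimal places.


KL divergence between normal distributions:
KL = log(s2/s1) + (s1^2 + (m1-m2)^2)/(2*s2^2) - 1/2.
log(1/5) = -1.609438.
(5^2 + (-3--4)^2)/(2*1^2) = (25 + 1)/2 = 13.0.
KL = -1.609438 + 13.0 - 0.5 = 10.8906

10.8906


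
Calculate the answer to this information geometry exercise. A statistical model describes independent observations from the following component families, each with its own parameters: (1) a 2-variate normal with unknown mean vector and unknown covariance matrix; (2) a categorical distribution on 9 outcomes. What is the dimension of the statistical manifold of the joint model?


The dimension of a statistical manifold equals the number of free
(independent) real parameters of the model. For a product of independent
blocks the parameter counts add.
- 2-variate normal: 2 (mean) + 2*3/2 = 3 (symmetric covariance) = 5.
- categorical on 9 outcomes (probabilities sum to 1): 9-1 = 8.
Total = 5 + 8 = 13.
Dimension = 13

13


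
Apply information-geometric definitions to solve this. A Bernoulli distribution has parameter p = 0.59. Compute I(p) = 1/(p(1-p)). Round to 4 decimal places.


For Bernoulli(p), Fisher information is I(p) = 1/(p*(1-p)).
p = 0.59, 1-p = 0.41.
p*(1-p) = 0.2419.
I(p) = 1/0.2419 = 4.1339

4.1339


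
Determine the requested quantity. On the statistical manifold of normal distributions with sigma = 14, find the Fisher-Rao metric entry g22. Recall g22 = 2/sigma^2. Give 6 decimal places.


For the 2-parameter normal family, the Fisher metric has:
  g11 = 1/sigma^2, g22 = 2/sigma^2.
sigma = 14, sigma^2 = 196.
g22 = 0.010204

0.010204


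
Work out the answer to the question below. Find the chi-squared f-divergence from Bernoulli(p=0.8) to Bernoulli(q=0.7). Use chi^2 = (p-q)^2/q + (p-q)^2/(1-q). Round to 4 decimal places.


Chi-squared divergence between Bernoulli distributions:
chi^2 = (p-q)^2/q + (p-q)^2/(1-q).
p = 0.8, q = 0.7, p-q = 0.1.
(p-q)^2 = 0.01.
term1 = 0.01/0.7 = 0.014286.
term2 = 0.01/0.3 = 0.033333.
chi^2 = 0.014286 + 0.033333 = 0.0476

0.0476


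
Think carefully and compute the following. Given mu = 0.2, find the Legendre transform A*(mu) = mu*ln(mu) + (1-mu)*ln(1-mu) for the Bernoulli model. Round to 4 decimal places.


Legendre transform for Bernoulli:
A*(mu) = mu*log(mu) + (1-mu)*log(1-mu).
mu = 0.2, 1-mu = 0.8.
mu*log(mu) = 0.2*log(0.2) = -0.321888.
(1-mu)*log(1-mu) = 0.8*log(0.8) = -0.178515.
A* = -0.321888 + -0.178515 = -0.5004

-0.5004


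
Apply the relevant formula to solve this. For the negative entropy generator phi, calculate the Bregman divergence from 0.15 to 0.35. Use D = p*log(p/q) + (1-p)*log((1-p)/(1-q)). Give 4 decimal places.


Bregman divergence with negative entropy generator:
D = p*log(p/q) + (1-p)*log((1-p)/(1-q)).
p = 0.15, q = 0.35.
p*log(p/q) = 0.15*log(0.15/0.35) = -0.127095.
(1-p)*log((1-p)/(1-q)) = 0.85*log(0.85/0.65) = 0.228024.
D = -0.127095 + 0.228024 = 0.1009

0.1009


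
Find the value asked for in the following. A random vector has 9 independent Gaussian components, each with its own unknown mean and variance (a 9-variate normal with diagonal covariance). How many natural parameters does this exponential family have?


Exponential family dimension calculation:
Each univariate normal has two natural parameters (mu/sigma^2 and -1/(2 sigma^2)).
With 9 independent components, dim = 2 * 9 = 18.

18


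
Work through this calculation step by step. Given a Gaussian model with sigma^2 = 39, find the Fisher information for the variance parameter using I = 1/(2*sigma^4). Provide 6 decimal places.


Fisher information for variance: I(sigma^2) = 1/(2*sigma^4).
sigma^2 = 39, so sigma^4 = 1521.
I = 1/(2*1521) = 1/3042 = 0.000329

0.000329


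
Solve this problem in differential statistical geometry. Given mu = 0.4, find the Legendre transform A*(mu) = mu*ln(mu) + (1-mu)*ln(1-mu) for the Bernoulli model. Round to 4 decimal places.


Legendre transform for Bernoulli:
A*(mu) = mu*log(mu) + (1-mu)*log(1-mu).
mu = 0.4, 1-mu = 0.6.
mu*log(mu) = 0.4*log(0.4) = -0.366516.
(1-mu)*log(1-mu) = 0.6*log(0.6) = -0.306495.
A* = -0.366516 + -0.306495 = -0.6730

-0.6730


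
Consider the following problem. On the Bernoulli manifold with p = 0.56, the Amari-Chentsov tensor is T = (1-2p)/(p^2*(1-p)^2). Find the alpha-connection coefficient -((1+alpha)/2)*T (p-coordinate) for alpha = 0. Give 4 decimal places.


Skewness (Amari-Chentsov) tensor: T = (1-2p)/(p^2*(1-p)^2).
p = 0.56, 1-2p = -0.12, p^2 = 0.3136, (1-p)^2 = 0.1936.
T = -0.12/(0.3136 * 0.1936) = -1.976514.
In the p-coordinate, Gamma^(alpha) = Gamma^(0) - (alpha/2)*T with Gamma^(0) = (1/2)*g'(p) = -T/2,
so Gamma^(alpha) = -((1+alpha)/2)*T.
alpha = 0, -(1+alpha)/2 = -0.5.
Gamma = -0.5 * -1.976514 = 0.9883

0.9883


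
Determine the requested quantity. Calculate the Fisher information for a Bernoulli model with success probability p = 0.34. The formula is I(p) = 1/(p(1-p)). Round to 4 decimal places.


For Bernoulli(p), Fisher information is I(p) = 1/(p*(1-p)).
p = 0.34, 1-p = 0.66.
p*(1-p) = 0.2244.
I(p) = 1/0.2244 = 4.4563

4.4563


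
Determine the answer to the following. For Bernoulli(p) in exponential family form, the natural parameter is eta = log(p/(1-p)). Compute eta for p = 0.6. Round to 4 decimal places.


Natural parameter for Bernoulli: eta = log(p/(1-p)).
p = 0.6, 1-p = 0.4.
p/(1-p) = 1.5.
eta = log(1.5) = 0.4055

0.4055


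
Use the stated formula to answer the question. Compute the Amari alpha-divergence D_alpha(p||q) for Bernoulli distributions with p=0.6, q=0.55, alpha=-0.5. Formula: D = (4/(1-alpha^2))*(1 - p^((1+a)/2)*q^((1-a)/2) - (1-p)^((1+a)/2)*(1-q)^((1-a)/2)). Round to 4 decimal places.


Amari alpha-divergence:
D = (4/(1-alpha^2))*(1 - p^((1+a)/2)*q^((1-a)/2) - (1-p)^((1+a)/2)*(1-q)^((1-a)/2)).
alpha = -0.5, p = 0.6, q = 0.55.
e1 = (1+alpha)/2 = 0.25, e2 = (1-alpha)/2 = 0.75.
t1 = p^e1 * q^e2 = 0.6^0.25 * 0.55^0.75 = 0.562095.
t2 = (1-p)^e1 * (1-q)^e2 = 0.4^0.25 * 0.45^0.75 = 0.436943.
4/(1-alpha^2) = 5.333333.
D = 5.333333*(1 - 0.562095 - 0.436943) = 0.0051

0.0051


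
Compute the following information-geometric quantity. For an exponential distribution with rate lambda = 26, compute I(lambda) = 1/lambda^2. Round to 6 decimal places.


Fisher information for exponential: I(lambda) = 1/lambda^2.
lambda = 26, lambda^2 = 676.
I = 1/676 = 0.001479

0.001479


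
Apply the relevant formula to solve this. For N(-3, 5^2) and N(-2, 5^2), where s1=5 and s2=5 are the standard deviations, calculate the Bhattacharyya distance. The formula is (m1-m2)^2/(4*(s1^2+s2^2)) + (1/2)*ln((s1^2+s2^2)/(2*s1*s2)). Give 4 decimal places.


Bhattacharyya distance between two Gaussians:
DB = (m1-m2)^2/(4*(s1^2+s2^2)) + (1/2)*ln((s1^2+s2^2)/(2*s1*s2)).
(m1-m2)^2 = (-1)^2 = 1.
s1^2+s2^2 = 25 + 25 = 50.
term1 = 1/200 = 0.005.
term2 = 0.5*ln(50/50.0) = 0.0.
DB = 0.005 + 0.0 = 0.0050

0.0050


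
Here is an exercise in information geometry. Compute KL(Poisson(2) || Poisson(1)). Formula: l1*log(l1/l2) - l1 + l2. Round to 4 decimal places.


KL divergence for Poisson:
KL = l1*log(l1/l2) - l1 + l2.
l1 = 2, l2 = 1.
log(2/1) = 0.693147.
l1*log(l1/l2) = 2 * 0.693147 = 1.386294.
KL = 1.386294 - 2 + 1 = 0.3863

0.3863


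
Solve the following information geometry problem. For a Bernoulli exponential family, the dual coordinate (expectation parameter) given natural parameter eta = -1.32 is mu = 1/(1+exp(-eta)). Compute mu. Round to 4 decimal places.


Dual coordinate (expectation parameter) for Bernoulli:
mu = 1/(1+exp(-eta)).
eta = -1.32.
exp(-eta) = exp(1.32) = 3.743421.
mu = 1/(1+3.743421) = 0.2108

0.2108


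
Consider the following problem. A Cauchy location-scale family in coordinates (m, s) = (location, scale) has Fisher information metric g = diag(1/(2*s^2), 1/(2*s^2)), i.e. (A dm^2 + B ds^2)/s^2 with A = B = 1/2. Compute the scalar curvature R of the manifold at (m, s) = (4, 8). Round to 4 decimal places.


The metric has the form g = (A dm^2 + B ds^2)/s^2 with A = 1/2, B = 1/2.
Substitute u = sqrt(A/B)*m: g = B*(du^2 + ds^2)/s^2, i.e. B times the
Poincare upper half-plane metric, which has constant Gaussian curvature -1.
Scaling a 2D metric by a constant c divides the Gaussian curvature by c,
so K = -1/B = -1/(1/2) = -2.0000 everywhere (the point (m, s) = (4, 8) is irrelevant:
the curvature is constant).
Scalar curvature in dimension 2: R = 2K = -2/(1/2) = -4.0000.

-4.0000


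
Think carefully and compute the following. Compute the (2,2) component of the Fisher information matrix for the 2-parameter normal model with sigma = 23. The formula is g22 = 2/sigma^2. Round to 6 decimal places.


For the 2-parameter normal family, the Fisher metric has:
  g11 = 1/sigma^2, g22 = 2/sigma^2.
sigma = 23, sigma^2 = 529.
g22 = 0.003781

0.003781


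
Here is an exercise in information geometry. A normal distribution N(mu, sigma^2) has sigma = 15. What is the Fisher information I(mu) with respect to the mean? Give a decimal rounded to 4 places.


The Fisher information for the mean of a normal distribution is I(mu) = 1/sigma^2.
sigma = 15, so sigma^2 = 225.
I(mu) = 1/225 = 0.0044

0.0044


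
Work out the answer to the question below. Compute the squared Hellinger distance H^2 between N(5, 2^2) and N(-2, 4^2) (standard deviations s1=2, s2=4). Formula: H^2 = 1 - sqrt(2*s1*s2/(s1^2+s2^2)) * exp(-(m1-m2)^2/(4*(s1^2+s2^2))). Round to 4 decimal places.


Squared Hellinger distance for Gaussians:
H^2 = 1 - sqrt(2*s1*s2/(s1^2+s2^2)) * exp(-(m1-m2)^2/(4*(s1^2+s2^2))).
s1^2 = 4, s2^2 = 16, s1^2+s2^2 = 20.
sqrt(2*2*4/(20)) = 0.894427.
(m1-m2)^2 = (7)^2 = 49.
exp(-49/(4*20)) = exp(-0.6125) = 0.541994.
H^2 = 1 - 0.894427*0.541994 = 0.5152

0.5152


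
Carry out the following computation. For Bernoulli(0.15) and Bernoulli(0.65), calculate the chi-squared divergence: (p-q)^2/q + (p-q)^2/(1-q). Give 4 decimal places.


Chi-squared divergence between Bernoulli distributions:
chi^2 = (p-q)^2/q + (p-q)^2/(1-q).
p = 0.15, q = 0.65, p-q = -0.5.
(p-q)^2 = 0.25.
term1 = 0.25/0.65 = 0.384615.
term2 = 0.25/0.35 = 0.714286.
chi^2 = 0.384615 + 0.714286 = 1.0989

1.0989


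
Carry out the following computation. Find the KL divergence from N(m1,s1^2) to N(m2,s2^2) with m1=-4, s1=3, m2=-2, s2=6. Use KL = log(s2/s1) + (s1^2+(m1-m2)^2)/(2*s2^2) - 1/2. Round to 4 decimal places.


KL divergence between normal distributions:
KL = log(s2/s1) + (s1^2 + (m1-m2)^2)/(2*s2^2) - 1/2.
log(6/3) = 0.693147.
(3^2 + (-4--2)^2)/(2*6^2) = (9 + 4)/72 = 0.180556.
KL = 0.693147 + 0.180556 - 0.5 = 0.3737

0.3737


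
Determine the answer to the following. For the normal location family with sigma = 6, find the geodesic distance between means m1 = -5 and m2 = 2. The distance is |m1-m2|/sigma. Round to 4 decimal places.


On the fixed-variance normal subfamily, geodesic distance = |m1-m2|/sigma.
|-5 - 2| = 7.
sigma = 6.
d = 7/6 = 1.1667

1.1667


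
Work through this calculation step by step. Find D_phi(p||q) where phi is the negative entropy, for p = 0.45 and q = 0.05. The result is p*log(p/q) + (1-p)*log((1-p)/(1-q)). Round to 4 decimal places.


Bregman divergence with negative entropy generator:
D = p*log(p/q) + (1-p)*log((1-p)/(1-q)).
p = 0.45, q = 0.05.
p*log(p/q) = 0.45*log(0.45/0.05) = 0.988751.
(1-p)*log((1-p)/(1-q)) = 0.55*log(0.55/0.95) = -0.300599.
D = 0.988751 + -0.300599 = 0.6882

0.6882


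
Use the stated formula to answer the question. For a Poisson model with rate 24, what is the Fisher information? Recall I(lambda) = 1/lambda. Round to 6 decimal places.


Fisher information for Poisson: I(lambda) = 1/lambda.
lambda = 24.
I(lambda) = 1/24 = 0.041667

0.041667


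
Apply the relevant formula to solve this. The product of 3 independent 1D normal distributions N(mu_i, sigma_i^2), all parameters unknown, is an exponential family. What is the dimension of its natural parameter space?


Exponential family dimension calculation:
Each univariate normal has two natural parameters (mu/sigma^2 and -1/(2 sigma^2)).
With 3 independent components, dim = 2 * 3 = 6.

6


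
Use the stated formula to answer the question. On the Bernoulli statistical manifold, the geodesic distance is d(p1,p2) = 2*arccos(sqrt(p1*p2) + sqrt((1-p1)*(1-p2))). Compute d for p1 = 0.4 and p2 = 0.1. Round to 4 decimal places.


Geodesic distance on Bernoulli manifold:
d(p1,p2) = 2*arccos(sqrt(p1*p2) + sqrt((1-p1)*(1-p2))).
sqrt(p1*p2) = sqrt(0.4*0.1) = 0.2.
sqrt((1-p1)*(1-p2)) = sqrt(0.6*0.9) = 0.734847.
arg = 0.2 + 0.734847 = 0.934847.
d = 2*arccos(0.934847) = 0.7259

0.7259


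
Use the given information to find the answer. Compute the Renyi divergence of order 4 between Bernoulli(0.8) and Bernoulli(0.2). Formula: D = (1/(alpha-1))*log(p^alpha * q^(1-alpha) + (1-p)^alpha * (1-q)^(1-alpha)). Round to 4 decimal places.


Renyi divergence of order alpha between Bernoulli distributions:
D = (1/(alpha-1))*log(p^alpha * q^(1-alpha) + (1-p)^alpha * (1-q)^(1-alpha)).
alpha = 4, p = 0.8, q = 0.2.
p^alpha * q^(1-alpha) = 0.8^4 * 0.2^-3 = 51.2.
(1-p)^alpha * (1-q)^(1-alpha) = 0.2^4 * 0.8^-3 = 0.003125.
sum = 51.2 + 0.003125 = 51.203125.
D = (1/3)*log(51.203125) = 1.3119

1.3119


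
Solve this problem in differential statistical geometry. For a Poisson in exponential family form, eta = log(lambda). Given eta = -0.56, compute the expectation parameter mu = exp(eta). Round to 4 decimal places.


Expectation parameter for Poisson exponential family:
mu = exp(eta).
eta = -0.56.
mu = exp(-0.56) = 0.5712

0.5712


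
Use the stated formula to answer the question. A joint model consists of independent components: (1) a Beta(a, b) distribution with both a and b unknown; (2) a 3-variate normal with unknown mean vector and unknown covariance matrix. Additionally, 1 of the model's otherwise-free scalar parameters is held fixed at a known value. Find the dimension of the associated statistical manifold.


The dimension of a statistical manifold equals the number of free
(independent) real parameters of the model. For a product of independent
blocks the parameter counts add.
- Beta (a, b): 2.
- 3-variate normal: 3 (mean) + 3*4/2 = 6 (symmetric covariance) = 9.
Total = 2 + 9 = 11.
1 parameter(s) fixed at known values: 11 - 1 = 10.
Dimension = 10

10


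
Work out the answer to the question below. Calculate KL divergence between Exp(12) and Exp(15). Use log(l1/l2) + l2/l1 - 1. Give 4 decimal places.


KL divergence for exponential family:
KL = log(l1/l2) + l2/l1 - 1.
log(12/15) = -0.223144.
15/12 = 1.25.
KL = -0.223144 + 1.25 - 1 = 0.0269

0.0269


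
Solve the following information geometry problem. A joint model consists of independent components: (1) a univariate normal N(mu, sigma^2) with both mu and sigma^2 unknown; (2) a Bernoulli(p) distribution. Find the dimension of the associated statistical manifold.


The dimension of a statistical manifold equals the number of free
(independent) real parameters of the model. For a product of independent
blocks the parameter counts add.
- normal (mu, sigma^2): 2.
- Bernoulli (p): 1.
Total = 2 + 1 = 3.
Dimension = 3

3


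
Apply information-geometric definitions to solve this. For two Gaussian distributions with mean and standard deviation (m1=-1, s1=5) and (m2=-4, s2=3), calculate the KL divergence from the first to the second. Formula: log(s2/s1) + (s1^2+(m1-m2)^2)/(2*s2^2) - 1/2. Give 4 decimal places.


KL divergence between normal distributions:
KL = log(s2/s1) + (s1^2 + (m1-m2)^2)/(2*s2^2) - 1/2.
log(3/5) = -0.510826.
(5^2 + (-1--4)^2)/(2*3^2) = (25 + 9)/18 = 1.888889.
KL = -0.510826 + 1.888889 - 0.5 = 0.8781

0.8781


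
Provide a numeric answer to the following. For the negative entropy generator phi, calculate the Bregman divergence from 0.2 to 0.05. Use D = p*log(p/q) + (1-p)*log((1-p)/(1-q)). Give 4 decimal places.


Bregman divergence with negative entropy generator:
D = p*log(p/q) + (1-p)*log((1-p)/(1-q)).
p = 0.2, q = 0.05.
p*log(p/q) = 0.2*log(0.2/0.05) = 0.277259.
(1-p)*log((1-p)/(1-q)) = 0.8*log(0.8/0.95) = -0.13748.
D = 0.277259 + -0.13748 = 0.1398

0.1398


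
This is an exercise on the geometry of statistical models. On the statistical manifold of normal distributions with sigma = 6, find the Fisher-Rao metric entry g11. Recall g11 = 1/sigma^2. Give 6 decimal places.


For the 2-parameter normal family, the Fisher metric has:
  g11 = 1/sigma^2, g22 = 2/sigma^2.
sigma = 6, sigma^2 = 36.
g11 = 0.027778

0.027778


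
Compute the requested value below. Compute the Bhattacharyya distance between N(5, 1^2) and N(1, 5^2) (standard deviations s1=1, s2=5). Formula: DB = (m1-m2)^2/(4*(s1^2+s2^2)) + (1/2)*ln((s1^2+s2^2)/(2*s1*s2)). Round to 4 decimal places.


Bhattacharyya distance between two Gaussians:
DB = (m1-m2)^2/(4*(s1^2+s2^2)) + (1/2)*ln((s1^2+s2^2)/(2*s1*s2)).
(m1-m2)^2 = (4)^2 = 16.
s1^2+s2^2 = 1 + 25 = 26.
term1 = 16/104 = 0.153846.
term2 = 0.5*ln(26/10.0) = 0.477756.
DB = 0.153846 + 0.477756 = 0.6316

0.6316


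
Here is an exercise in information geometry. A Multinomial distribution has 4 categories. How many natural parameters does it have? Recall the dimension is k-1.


Exponential family dimension calculation:
For Multinomial with k=4 categories, dim = k-1 = 3.

3


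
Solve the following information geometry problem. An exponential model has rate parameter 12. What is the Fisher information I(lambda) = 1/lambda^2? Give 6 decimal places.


Fisher information for exponential: I(lambda) = 1/lambda^2.
lambda = 12, lambda^2 = 144.
I = 1/144 = 0.006944

0.006944


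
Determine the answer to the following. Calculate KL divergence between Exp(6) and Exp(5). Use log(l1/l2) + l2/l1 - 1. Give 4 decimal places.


KL divergence for exponential family:
KL = log(l1/l2) + l2/l1 - 1.
log(6/5) = 0.182322.
5/6 = 0.833333.
KL = 0.182322 + 0.833333 - 1 = 0.0157

0.0157


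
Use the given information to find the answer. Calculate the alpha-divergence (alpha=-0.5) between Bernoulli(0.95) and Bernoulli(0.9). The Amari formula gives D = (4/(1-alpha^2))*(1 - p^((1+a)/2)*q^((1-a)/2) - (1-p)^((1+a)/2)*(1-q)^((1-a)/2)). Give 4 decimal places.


Amari alpha-divergence:
D = (4/(1-alpha^2))*(1 - p^((1+a)/2)*q^((1-a)/2) - (1-p)^((1+a)/2)*(1-q)^((1-a)/2)).
alpha = -0.5, p = 0.95, q = 0.9.
e1 = (1+alpha)/2 = 0.25, e2 = (1-alpha)/2 = 0.75.
t1 = p^e1 * q^e2 = 0.95^0.25 * 0.9^0.75 = 0.912248.
t2 = (1-p)^e1 * (1-q)^e2 = 0.05^0.25 * 0.1^0.75 = 0.08409.
4/(1-alpha^2) = 5.333333.
D = 5.333333*(1 - 0.912248 - 0.08409) = 0.0195

0.0195


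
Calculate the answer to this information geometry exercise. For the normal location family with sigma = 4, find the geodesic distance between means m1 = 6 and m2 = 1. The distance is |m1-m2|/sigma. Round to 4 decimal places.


On the fixed-variance normal subfamily, geodesic distance = |m1-m2|/sigma.
|6 - 1| = 5.
sigma = 4.
d = 5/4 = 1.2500

1.2500


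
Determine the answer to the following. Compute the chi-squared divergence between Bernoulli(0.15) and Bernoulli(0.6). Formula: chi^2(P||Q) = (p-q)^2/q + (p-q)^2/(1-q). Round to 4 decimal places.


Chi-squared divergence between Bernoulli distributions:
chi^2 = (p-q)^2/q + (p-q)^2/(1-q).
p = 0.15, q = 0.6, p-q = -0.45.
(p-q)^2 = 0.2025.
term1 = 0.2025/0.6 = 0.3375.
term2 = 0.2025/0.4 = 0.50625.
chi^2 = 0.3375 + 0.50625 = 0.8437

0.8437


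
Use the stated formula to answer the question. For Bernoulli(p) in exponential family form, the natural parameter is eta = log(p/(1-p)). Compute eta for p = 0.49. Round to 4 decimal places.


Natural parameter for Bernoulli: eta = log(p/(1-p)).
p = 0.49, 1-p = 0.51.
p/(1-p) = 0.960784.
eta = log(0.960784) = -0.0400

-0.0400


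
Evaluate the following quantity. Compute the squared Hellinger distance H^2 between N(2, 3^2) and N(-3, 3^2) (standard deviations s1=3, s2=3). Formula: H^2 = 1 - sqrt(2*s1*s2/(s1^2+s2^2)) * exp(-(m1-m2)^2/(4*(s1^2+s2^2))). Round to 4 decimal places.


Squared Hellinger distance for Gaussians:
H^2 = 1 - sqrt(2*s1*s2/(s1^2+s2^2)) * exp(-(m1-m2)^2/(4*(s1^2+s2^2))).
s1^2 = 9, s2^2 = 9, s1^2+s2^2 = 18.
sqrt(2*3*3/(18)) = 1.0.
(m1-m2)^2 = (5)^2 = 25.
exp(-25/(4*18)) = exp(-0.347222) = 0.706648.
H^2 = 1 - 1.0*0.706648 = 0.2934

0.2934


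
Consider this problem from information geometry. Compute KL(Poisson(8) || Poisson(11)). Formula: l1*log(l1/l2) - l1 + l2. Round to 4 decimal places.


KL divergence for Poisson:
KL = l1*log(l1/l2) - l1 + l2.
l1 = 8, l2 = 11.
log(8/11) = -0.318454.
l1*log(l1/l2) = 8 * -0.318454 = -2.54763.
KL = -2.54763 - 8 + 11 = 0.4524

0.4524


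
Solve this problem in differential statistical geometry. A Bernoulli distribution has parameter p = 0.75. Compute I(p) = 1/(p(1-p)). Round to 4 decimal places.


For Bernoulli(p), Fisher information is I(p) = 1/(p*(1-p)).
p = 0.75, 1-p = 0.25.
p*(1-p) = 0.1875.
I(p) = 1/0.1875 = 5.3333

5.3333


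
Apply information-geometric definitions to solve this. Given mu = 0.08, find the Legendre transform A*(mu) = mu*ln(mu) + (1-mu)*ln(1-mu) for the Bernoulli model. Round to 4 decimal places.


Legendre transform for Bernoulli:
A*(mu) = mu*log(mu) + (1-mu)*log(1-mu).
mu = 0.08, 1-mu = 0.92.
mu*log(mu) = 0.08*log(0.08) = -0.202058.
(1-mu)*log(1-mu) = 0.92*log(0.92) = -0.076711.
A* = -0.202058 + -0.076711 = -0.2788

-0.2788


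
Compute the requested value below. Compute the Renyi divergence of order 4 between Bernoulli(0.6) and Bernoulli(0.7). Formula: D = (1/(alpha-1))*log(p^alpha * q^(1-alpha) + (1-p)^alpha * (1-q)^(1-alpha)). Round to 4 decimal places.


Renyi divergence of order alpha between Bernoulli distributions:
D = (1/(alpha-1))*log(p^alpha * q^(1-alpha) + (1-p)^alpha * (1-q)^(1-alpha)).
alpha = 4, p = 0.6, q = 0.7.
p^alpha * q^(1-alpha) = 0.6^4 * 0.7^-3 = 0.377843.
(1-p)^alpha * (1-q)^(1-alpha) = 0.4^4 * 0.3^-3 = 0.948148.
sum = 0.377843 + 0.948148 = 1.325991.
D = (1/3)*log(1.325991) = 0.0941

0.0941


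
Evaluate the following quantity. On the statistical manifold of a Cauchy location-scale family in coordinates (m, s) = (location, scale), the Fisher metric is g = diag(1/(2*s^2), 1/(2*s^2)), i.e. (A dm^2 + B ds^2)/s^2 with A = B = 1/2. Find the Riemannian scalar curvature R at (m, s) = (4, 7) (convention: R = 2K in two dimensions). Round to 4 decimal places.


The metric has the form g = (A dm^2 + B ds^2)/s^2 with A = 1/2, B = 1/2.
Substitute u = sqrt(A/B)*m: g = B*(du^2 + ds^2)/s^2, i.e. B times the
Poincare upper half-plane metric, which has constant Gaussian curvature -1.
Scaling a 2D metric by a constant c divides the Gaussian curvature by c,
so K = -1/B = -1/(1/2) = -2.0000 everywhere (the point (m, s) = (4, 7) is irrelevant:
the curvature is constant).
Scalar curvature in dimension 2: R = 2K = -2/(1/2) = -4.0000.

-4.0000


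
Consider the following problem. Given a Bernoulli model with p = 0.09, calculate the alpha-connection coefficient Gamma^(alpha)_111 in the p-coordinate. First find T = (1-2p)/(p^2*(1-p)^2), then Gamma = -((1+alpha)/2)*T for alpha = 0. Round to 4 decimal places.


Skewness (Amari-Chentsov) tensor: T = (1-2p)/(p^2*(1-p)^2).
p = 0.09, 1-2p = 0.82, p^2 = 0.0081, (1-p)^2 = 0.8281.
T = 0.82/(0.0081 * 0.8281) = 122.249206.
In the p-coordinate, Gamma^(alpha) = Gamma^(0) - (alpha/2)*T with Gamma^(0) = (1/2)*g'(p) = -T/2,
so Gamma^(alpha) = -((1+alpha)/2)*T.
alpha = 0, -(1+alpha)/2 = -0.5.
Gamma = -0.5 * 122.249206 = -61.1246

-61.1246


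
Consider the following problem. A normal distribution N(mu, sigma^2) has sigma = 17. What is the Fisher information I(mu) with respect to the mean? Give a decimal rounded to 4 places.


The Fisher information for the mean of a normal distribution is I(mu) = 1/sigma^2.
sigma = 17, so sigma^2 = 289.
I(mu) = 1/289 = 0.0035

0.0035


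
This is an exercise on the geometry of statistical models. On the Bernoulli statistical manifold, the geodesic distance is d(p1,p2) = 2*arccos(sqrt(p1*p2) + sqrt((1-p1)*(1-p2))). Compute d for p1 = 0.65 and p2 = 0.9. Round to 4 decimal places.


Geodesic distance on Bernoulli manifold:
d(p1,p2) = 2*arccos(sqrt(p1*p2) + sqrt((1-p1)*(1-p2))).
sqrt(p1*p2) = sqrt(0.65*0.9) = 0.764853.
sqrt((1-p1)*(1-p2)) = sqrt(0.35*0.1) = 0.187083.
arg = 0.764853 + 0.187083 = 0.951936.
d = 2*arccos(0.951936) = 0.6226

0.6226


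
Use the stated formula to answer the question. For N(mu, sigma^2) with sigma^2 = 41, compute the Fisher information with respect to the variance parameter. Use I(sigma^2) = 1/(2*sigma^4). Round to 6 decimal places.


Fisher information for variance: I(sigma^2) = 1/(2*sigma^4).
sigma^2 = 41, so sigma^4 = 1681.
I = 1/(2*1681) = 1/3362 = 0.000297

0.000297


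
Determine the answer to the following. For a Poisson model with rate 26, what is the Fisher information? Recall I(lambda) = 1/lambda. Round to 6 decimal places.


Fisher information for Poisson: I(lambda) = 1/lambda.
lambda = 26.
I(lambda) = 1/26 = 0.038462

0.038462


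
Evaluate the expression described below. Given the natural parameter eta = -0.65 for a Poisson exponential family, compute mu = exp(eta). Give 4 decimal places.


Expectation parameter for Poisson exponential family:
mu = exp(eta).
eta = -0.65.
mu = exp(-0.65) = 0.5220

0.5220


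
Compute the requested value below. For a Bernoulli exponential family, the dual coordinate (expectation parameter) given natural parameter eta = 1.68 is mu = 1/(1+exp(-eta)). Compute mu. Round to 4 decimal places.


Dual coordinate (expectation parameter) for Bernoulli:
mu = 1/(1+exp(-eta)).
eta = 1.68.
exp(-eta) = exp(-1.68) = 0.186374.
mu = 1/(1+0.186374) = 0.8429

0.8429


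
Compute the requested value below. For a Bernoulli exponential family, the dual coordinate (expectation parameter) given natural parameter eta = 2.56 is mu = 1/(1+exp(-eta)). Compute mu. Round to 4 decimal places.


Dual coordinate (expectation parameter) for Bernoulli:
mu = 1/(1+exp(-eta)).
eta = 2.56.
exp(-eta) = exp(-2.56) = 0.077305.
mu = 1/(1+0.077305) = 0.9282

0.9282


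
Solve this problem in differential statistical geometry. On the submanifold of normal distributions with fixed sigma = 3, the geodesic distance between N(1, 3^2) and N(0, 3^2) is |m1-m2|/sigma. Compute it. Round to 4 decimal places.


On the fixed-variance normal subfamily, geodesic distance = |m1-m2|/sigma.
|1 - 0| = 1.
sigma = 3.
d = 1/3 = 0.3333

0.3333


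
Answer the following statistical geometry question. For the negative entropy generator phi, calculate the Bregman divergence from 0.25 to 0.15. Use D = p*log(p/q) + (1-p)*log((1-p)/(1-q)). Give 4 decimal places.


Bregman divergence with negative entropy generator:
D = p*log(p/q) + (1-p)*log((1-p)/(1-q)).
p = 0.25, q = 0.15.
p*log(p/q) = 0.25*log(0.25/0.15) = 0.127706.
(1-p)*log((1-p)/(1-q)) = 0.75*log(0.75/0.85) = -0.093872.
D = 0.127706 + -0.093872 = 0.0338

0.0338


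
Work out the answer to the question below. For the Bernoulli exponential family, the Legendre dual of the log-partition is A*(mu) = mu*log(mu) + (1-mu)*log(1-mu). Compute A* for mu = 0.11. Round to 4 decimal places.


Legendre transform for Bernoulli:
A*(mu) = mu*log(mu) + (1-mu)*log(1-mu).
mu = 0.11, 1-mu = 0.89.
mu*log(mu) = 0.11*log(0.11) = -0.2428.
(1-mu)*log(1-mu) = 0.89*log(0.89) = -0.103715.
A* = -0.2428 + -0.103715 = -0.3465

-0.3465


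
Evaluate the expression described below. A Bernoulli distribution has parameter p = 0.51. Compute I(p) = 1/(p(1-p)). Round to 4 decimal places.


For Bernoulli(p), Fisher information is I(p) = 1/(p*(1-p)).
p = 0.51, 1-p = 0.49.
p*(1-p) = 0.2499.
I(p) = 1/0.2499 = 4.0016

4.0016


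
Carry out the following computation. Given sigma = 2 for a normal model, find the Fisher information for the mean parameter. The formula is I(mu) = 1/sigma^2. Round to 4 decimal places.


The Fisher information for the mean of a normal distribution is I(mu) = 1/sigma^2.
sigma = 2, so sigma^2 = 4.
I(mu) = 1/4 = 0.2500

0.2500


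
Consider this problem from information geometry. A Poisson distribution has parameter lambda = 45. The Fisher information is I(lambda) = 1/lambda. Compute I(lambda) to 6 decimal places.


Fisher information for Poisson: I(lambda) = 1/lambda.
lambda = 45.
I(lambda) = 1/45 = 0.022222

0.022222


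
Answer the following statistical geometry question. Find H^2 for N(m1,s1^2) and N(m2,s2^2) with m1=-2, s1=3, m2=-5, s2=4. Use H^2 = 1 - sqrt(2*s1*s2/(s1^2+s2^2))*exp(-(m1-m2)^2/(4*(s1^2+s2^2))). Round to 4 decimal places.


Squared Hellinger distance for Gaussians:
H^2 = 1 - sqrt(2*s1*s2/(s1^2+s2^2)) * exp(-(m1-m2)^2/(4*(s1^2+s2^2))).
s1^2 = 9, s2^2 = 16, s1^2+s2^2 = 25.
sqrt(2*3*4/(25)) = 0.979796.
(m1-m2)^2 = (3)^2 = 9.
exp(-9/(4*25)) = exp(-0.09) = 0.913931.
H^2 = 1 - 0.979796*0.913931 = 0.1045

0.1045


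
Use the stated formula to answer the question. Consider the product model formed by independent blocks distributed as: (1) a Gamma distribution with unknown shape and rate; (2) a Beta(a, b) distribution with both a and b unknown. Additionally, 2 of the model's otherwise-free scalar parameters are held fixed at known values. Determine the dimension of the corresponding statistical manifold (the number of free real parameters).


The dimension of a statistical manifold equals the number of free
(independent) real parameters of the model. For a product of independent
blocks the parameter counts add.
- Gamma (shape, rate): 2.
- Beta (a, b): 2.
Total = 2 + 2 = 4.
2 parameter(s) fixed at known values: 4 - 2 = 2.
Dimension = 2

2


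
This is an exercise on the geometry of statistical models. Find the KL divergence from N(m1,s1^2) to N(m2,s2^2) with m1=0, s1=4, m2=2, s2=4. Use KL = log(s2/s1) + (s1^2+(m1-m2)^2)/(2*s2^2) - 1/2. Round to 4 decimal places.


KL divergence between normal distributions:
KL = log(s2/s1) + (s1^2 + (m1-m2)^2)/(2*s2^2) - 1/2.
log(4/4) = 0.0.
(4^2 + (0-2)^2)/(2*4^2) = (16 + 4)/32 = 0.625.
KL = 0.0 + 0.625 - 0.5 = 0.1250

0.1250


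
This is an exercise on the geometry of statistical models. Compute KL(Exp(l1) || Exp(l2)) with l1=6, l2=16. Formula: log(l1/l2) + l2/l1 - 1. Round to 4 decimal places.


KL divergence for exponential family:
KL = log(l1/l2) + l2/l1 - 1.
log(6/16) = -0.980829.
16/6 = 2.666667.
KL = -0.980829 + 2.666667 - 1 = 0.6858

0.6858


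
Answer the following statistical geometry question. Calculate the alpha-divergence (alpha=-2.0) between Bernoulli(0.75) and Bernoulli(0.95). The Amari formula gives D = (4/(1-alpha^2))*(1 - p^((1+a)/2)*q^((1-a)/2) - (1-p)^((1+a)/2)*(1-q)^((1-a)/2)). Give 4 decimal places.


Amari alpha-divergence:
D = (4/(1-alpha^2))*(1 - p^((1+a)/2)*q^((1-a)/2) - (1-p)^((1+a)/2)*(1-q)^((1-a)/2)).
alpha = -2.0, p = 0.75, q = 0.95.
e1 = (1+alpha)/2 = -0.5, e2 = (1-alpha)/2 = 1.5.
t1 = p^e1 * q^e2 = 0.75^-0.5 * 0.95^1.5 = 1.06919.
t2 = (1-p)^e1 * (1-q)^e2 = 0.25^-0.5 * 0.05^1.5 = 0.022361.
4/(1-alpha^2) = -1.333333.
D = -1.333333*(1 - 1.06919 - 0.022361) = 0.1221

0.1221


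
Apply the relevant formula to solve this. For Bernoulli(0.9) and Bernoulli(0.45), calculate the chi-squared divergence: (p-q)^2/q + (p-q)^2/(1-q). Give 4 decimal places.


Chi-squared divergence between Bernoulli distributions:
chi^2 = (p-q)^2/q + (p-q)^2/(1-q).
p = 0.9, q = 0.45, p-q = 0.45.
(p-q)^2 = 0.2025.
term1 = 0.2025/0.45 = 0.45.
term2 = 0.2025/0.55 = 0.368182.
chi^2 = 0.45 + 0.368182 = 0.8182

0.8182


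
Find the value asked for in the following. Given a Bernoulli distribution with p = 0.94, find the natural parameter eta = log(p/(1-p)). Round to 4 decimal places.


Natural parameter for Bernoulli: eta = log(p/(1-p)).
p = 0.94, 1-p = 0.06.
p/(1-p) = 15.666667.
eta = log(15.666667) = 2.7515

2.7515


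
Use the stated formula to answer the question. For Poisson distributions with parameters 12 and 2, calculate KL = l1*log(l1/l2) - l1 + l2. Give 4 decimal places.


KL divergence for Poisson:
KL = l1*log(l1/l2) - l1 + l2.
l1 = 12, l2 = 2.
log(12/2) = 1.791759.
l1*log(l1/l2) = 12 * 1.791759 = 21.501114.
KL = 21.501114 - 12 + 2 = 11.5011

11.5011


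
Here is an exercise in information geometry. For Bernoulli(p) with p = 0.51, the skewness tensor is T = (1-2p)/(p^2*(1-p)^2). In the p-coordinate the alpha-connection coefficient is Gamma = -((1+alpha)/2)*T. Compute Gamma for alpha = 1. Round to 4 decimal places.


Skewness (Amari-Chentsov) tensor: T = (1-2p)/(p^2*(1-p)^2).
p = 0.51, 1-2p = -0.02, p^2 = 0.2601, (1-p)^2 = 0.2401.
T = -0.02/(0.2601 * 0.2401) = -0.320256.
In the p-coordinate, Gamma^(alpha) = Gamma^(0) - (alpha/2)*T with Gamma^(0) = (1/2)*g'(p) = -T/2,
so Gamma^(alpha) = -((1+alpha)/2)*T.
alpha = 1, -(1+alpha)/2 = -1.0.
Gamma = -1.0 * -0.320256 = 0.3203

0.3203


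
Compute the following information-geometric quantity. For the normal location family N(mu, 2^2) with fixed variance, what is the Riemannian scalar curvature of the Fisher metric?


This family has a single free parameter, so its statistical manifold
is 1-dimensional. The Riemann curvature tensor of any 1-dimensional
Riemannian manifold vanishes identically, so R = 0.

0


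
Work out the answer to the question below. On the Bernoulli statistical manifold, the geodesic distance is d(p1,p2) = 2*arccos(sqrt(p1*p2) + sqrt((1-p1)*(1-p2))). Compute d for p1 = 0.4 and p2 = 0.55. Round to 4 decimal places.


Geodesic distance on Bernoulli manifold:
d(p1,p2) = 2*arccos(sqrt(p1*p2) + sqrt((1-p1)*(1-p2))).
sqrt(p1*p2) = sqrt(0.4*0.55) = 0.469042.
sqrt((1-p1)*(1-p2)) = sqrt(0.6*0.45) = 0.519615.
arg = 0.469042 + 0.519615 = 0.988657.
d = 2*arccos(0.988657) = 0.3015

0.3015


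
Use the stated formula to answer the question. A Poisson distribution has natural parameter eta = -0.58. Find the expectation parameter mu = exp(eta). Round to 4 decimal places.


Expectation parameter for Poisson exponential family:
mu = exp(eta).
eta = -0.58.
mu = exp(-0.58) = 0.5599

0.5599


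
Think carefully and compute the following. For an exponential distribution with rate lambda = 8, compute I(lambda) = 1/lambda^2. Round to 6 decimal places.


Fisher information for exponential: I(lambda) = 1/lambda^2.
lambda = 8, lambda^2 = 64.
I = 1/64 = 0.015625

0.015625


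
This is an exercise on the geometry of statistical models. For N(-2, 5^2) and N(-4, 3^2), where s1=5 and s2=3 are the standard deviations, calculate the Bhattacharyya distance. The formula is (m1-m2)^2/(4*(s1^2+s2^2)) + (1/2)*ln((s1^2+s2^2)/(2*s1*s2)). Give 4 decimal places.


Bhattacharyya distance between two Gaussians:
DB = (m1-m2)^2/(4*(s1^2+s2^2)) + (1/2)*ln((s1^2+s2^2)/(2*s1*s2)).
(m1-m2)^2 = (2)^2 = 4.
s1^2+s2^2 = 25 + 9 = 34.
term1 = 4/136 = 0.029412.
term2 = 0.5*ln(34/30.0) = 0.062582.
DB = 0.029412 + 0.062582 = 0.0920

0.0920


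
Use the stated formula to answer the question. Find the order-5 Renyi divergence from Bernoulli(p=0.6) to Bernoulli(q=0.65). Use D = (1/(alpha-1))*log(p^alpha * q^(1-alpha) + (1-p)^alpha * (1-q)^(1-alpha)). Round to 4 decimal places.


Renyi divergence of order alpha between Bernoulli distributions:
D = (1/(alpha-1))*log(p^alpha * q^(1-alpha) + (1-p)^alpha * (1-q)^(1-alpha)).
alpha = 5, p = 0.6, q = 0.65.
p^alpha * q^(1-alpha) = 0.6^5 * 0.65^-4 = 0.435615.
(1-p)^alpha * (1-q)^(1-alpha) = 0.4^5 * 0.35^-4 = 0.682382.
sum = 0.435615 + 0.682382 = 1.117997.
D = (1/4)*log(1.117997) = 0.0279

0.0279


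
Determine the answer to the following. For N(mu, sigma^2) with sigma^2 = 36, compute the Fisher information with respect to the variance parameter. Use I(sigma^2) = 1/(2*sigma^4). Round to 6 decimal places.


Fisher information for variance: I(sigma^2) = 1/(2*sigma^4).
sigma^2 = 36, so sigma^4 = 1296.
I = 1/(2*1296) = 1/2592 = 0.000386

0.000386


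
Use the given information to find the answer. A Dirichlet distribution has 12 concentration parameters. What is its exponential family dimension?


Exponential family dimension calculation:
Dirichlet with 12 components has 12 natural parameters.

12


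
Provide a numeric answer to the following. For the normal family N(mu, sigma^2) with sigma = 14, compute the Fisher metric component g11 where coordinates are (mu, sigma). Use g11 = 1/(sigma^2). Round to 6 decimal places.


For the 2-parameter normal family, the Fisher metric has:
  g11 = 1/sigma^2, g22 = 2/sigma^2.
sigma = 14, sigma^2 = 196.
g11 = 0.005102

0.005102


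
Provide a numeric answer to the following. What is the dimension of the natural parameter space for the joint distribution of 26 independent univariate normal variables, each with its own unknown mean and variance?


Exponential family dimension calculation:
Each univariate normal has two natural parameters (mu/sigma^2 and -1/(2 sigma^2)).
With 26 independent components, dim = 2 * 26 = 52.

52


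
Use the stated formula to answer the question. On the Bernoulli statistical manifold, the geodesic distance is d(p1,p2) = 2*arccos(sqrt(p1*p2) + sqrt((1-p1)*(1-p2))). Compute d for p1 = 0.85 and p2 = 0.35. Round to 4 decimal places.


Geodesic distance on Bernoulli manifold:
d(p1,p2) = 2*arccos(sqrt(p1*p2) + sqrt((1-p1)*(1-p2))).
sqrt(p1*p2) = sqrt(0.85*0.35) = 0.545436.
sqrt((1-p1)*(1-p2)) = sqrt(0.15*0.65) = 0.31225.
arg = 0.545436 + 0.31225 = 0.857686.
d = 2*arccos(0.857686) = 1.0801

1.0801


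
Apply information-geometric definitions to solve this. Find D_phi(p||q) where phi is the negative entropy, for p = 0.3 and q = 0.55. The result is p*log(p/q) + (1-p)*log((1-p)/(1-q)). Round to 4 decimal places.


Bregman divergence with negative entropy generator:
D = p*log(p/q) + (1-p)*log((1-p)/(1-q)).
p = 0.3, q = 0.55.
p*log(p/q) = 0.3*log(0.3/0.55) = -0.181841.
(1-p)*log((1-p)/(1-q)) = 0.7*log(0.7/0.45) = 0.309283.
D = -0.181841 + 0.309283 = 0.1274

0.1274


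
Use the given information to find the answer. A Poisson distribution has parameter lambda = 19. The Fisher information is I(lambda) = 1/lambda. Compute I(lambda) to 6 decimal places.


Fisher information for Poisson: I(lambda) = 1/lambda.
lambda = 19.
I(lambda) = 1/19 = 0.052632

0.052632


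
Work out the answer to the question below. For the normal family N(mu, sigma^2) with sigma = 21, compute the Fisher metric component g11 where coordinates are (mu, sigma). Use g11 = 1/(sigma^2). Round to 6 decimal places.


For the 2-parameter normal family, the Fisher metric has:
  g11 = 1/sigma^2, g22 = 2/sigma^2.
sigma = 21, sigma^2 = 441.
g11 = 0.002268

0.002268


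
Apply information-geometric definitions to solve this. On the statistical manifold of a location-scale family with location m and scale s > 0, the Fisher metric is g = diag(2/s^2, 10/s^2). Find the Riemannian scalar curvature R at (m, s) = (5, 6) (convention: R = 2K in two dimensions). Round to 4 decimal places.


The metric has the form g = (A dm^2 + B ds^2)/s^2 with A = 2, B = 10.
Substitute u = sqrt(A/B)*m: g = B*(du^2 + ds^2)/s^2, i.e. B times the
Poincare upper half-plane metric, which has constant Gaussian curvature -1.
Scaling a 2D metric by a constant c divides the Gaussian curvature by c,
so K = -1/B = -1/(10) = -0.1000 everywhere (the point (m, s) = (5, 6) is irrelevant:
the curvature is constant).
Scalar curvature in dimension 2: R = 2K = -2/(10) = -0.2000.

-0.2000
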